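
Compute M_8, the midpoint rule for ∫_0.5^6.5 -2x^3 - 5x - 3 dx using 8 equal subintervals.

Δx = (6.5 − 0.5)/8 = 0.75.
Midpoints: 0.875, 1.625, 2.375, 3.125, 3.875, 4.625, 5.375, 6.125.
f(0.875) = -8.71484375, f(1.625) = -19.70703125, f(2.375) = -41.66796875, f(3.125) = -79.66015625, f(3.875) = -138.74609375, f(4.625) = -223.98828125, f(5.375) = -340.44921875, f(6.125) = -493.19140625.
Sum = Δx · [f(0.875) + f(1.625) + f(2.375) + ...].
Sum = -1009.59375.

-1009.59375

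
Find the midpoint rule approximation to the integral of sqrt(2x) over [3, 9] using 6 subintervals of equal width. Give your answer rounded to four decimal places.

Δx = (9 − 3)/6 = 1.
Midpoints: 3.5, 4.5, 5.5, 6.5, 7.5, 8.5.
f(3.5) ≈ 2.6458, f(4.5) ≈ 3.0000, f(5.5) ≈ 3.3166, f(6.5) ≈ 3.6056, f(7.5) ≈ 3.8730, f(8.5) ≈ 4.1231.
Sum = Δx · [f(3.5) + f(4.5) + f(5.5) + ...].
Sum ≈ 20.5640.

20.5640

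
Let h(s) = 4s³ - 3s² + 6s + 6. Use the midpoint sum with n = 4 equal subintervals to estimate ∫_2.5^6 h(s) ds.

1156.09375

Δs = (6 − 2.5)/4 = 0.875.
Midpoints: 2.9375, 3.8125, 4.6875, 5.5625.
h(2.9375) = 101507/1024, h(3.8125) = 211897/1024, h(4.6875) = 389319/1024, h(5.5625) = 650237/1024.
Sum = Δs · [h(2.9375) + h(3.8125) + h(4.6875) + h(5.5625)].
Sum = 1156.09375.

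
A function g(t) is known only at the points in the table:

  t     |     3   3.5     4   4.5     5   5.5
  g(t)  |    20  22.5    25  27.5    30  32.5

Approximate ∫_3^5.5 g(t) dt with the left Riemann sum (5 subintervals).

62.5

Δt = 0.5.
Sum = 0.5·[20 + 22.5 + 25 + 27.5 + 30] = 62.5.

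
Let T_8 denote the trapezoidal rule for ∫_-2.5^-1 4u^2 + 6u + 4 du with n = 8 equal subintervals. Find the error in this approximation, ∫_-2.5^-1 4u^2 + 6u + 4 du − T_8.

-0.03515625

Exact integral: ∫_-2.5^-1 f(u) du = 9.75.
T_8 = 9.78515625.
Error = 9.75 − 9.78515625 = -0.03515625.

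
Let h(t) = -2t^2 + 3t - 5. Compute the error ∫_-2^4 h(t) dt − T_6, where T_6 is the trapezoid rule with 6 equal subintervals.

Exact integral: ∫_-2^4 h(t) dt = -60.
T_6 = -62.
Error = -60 − (-62) = 2.

2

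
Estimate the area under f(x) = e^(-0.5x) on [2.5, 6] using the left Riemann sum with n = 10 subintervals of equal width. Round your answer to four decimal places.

Δx = (6 − 2.5)/10 = 0.35.
Left endpoints: 2.5, 2.85, 3.2, 3.55, 3.9, 4.25, 4.6, 4.95, 5.3, 5.65.
f(2.5) ≈ 0.2865, f(2.85) ≈ 0.2405, f(3.2) ≈ 0.2019, f(3.55) ≈ 0.1695, f(3.9) ≈ 0.1423, f(4.25) ≈ 0.1194, f(4.6) ≈ 0.1003, f(4.95) ≈ 0.0842, f(5.3) ≈ 0.0707, f(5.65) ≈ 0.0593.
Sum = Δx · [f(2.5) + f(2.85) + f(3.2) + ...].
Sum ≈ 0.5161.

0.5161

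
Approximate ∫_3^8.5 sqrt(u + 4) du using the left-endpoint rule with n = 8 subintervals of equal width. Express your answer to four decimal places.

16.8082

Δu = (8.5 − 3)/8 = 0.6875.
Left endpoints: 3, 3.6875, 4.375, 5.0625, 5.75, 6.4375, 7.125, 7.8125.
f(3) ≈ 2.6458, f(3.6875) ≈ 2.7726, f(4.375) ≈ 2.8940, f(5.0625) ≈ 3.0104, f(5.75) ≈ 3.1225, f(6.4375) ≈ 3.2307, f(7.125) ≈ 3.3354, f(7.8125) ≈ 3.4369.
Sum = Δu · [f(3) + f(3.6875) + f(4.375) + ...].
Sum ≈ 16.8082.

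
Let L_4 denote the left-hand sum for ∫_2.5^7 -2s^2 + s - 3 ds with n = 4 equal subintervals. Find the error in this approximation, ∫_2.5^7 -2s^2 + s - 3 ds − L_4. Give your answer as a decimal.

Exact integral: ∫_2.5^7 f(s) ds = -210.375.
L_4 = -166.7109375.
Error = -210.375 − (-166.7109375) = -43.6640625.

-43.6640625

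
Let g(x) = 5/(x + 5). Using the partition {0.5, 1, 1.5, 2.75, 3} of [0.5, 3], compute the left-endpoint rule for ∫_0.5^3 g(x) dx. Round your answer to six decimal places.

1.994041

Subinterval widths: 0.5, 0.5, 1.25, 0.25.
Left endpoints: 0.5, 1, 1.5, 2.75.
g(0.5) = 10/11, g(1) = 5/6, g(1.5) = 10/13, g(2.75) = 20/31.
Sum = Σ Δx_i · g(x_i).
Sum ≈ 1.994041.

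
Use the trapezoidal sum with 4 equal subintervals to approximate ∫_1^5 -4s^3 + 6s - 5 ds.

Δs = (5 − 1)/4 = 1.
f(1) = -3, f(2) = -25, f(3) = -95, f(4) = -237, f(5) = -475.
T_4 = (Δs/2)·[f(s_0) + 2f(s_1) + 2f(s_2) + 2f(s_3) + f(s_4)].
Sum = -596.

-596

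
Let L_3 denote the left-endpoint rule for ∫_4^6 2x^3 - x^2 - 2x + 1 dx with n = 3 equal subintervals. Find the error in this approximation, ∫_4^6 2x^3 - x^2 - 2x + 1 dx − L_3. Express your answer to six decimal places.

89.037037

Exact integral: ∫_4^6 f(x) dx ≈ 451.33333333.
L_3 ≈ 362.29629630.
Error ≈ 451.33333333 − 362.29629630 ≈ 89.037037.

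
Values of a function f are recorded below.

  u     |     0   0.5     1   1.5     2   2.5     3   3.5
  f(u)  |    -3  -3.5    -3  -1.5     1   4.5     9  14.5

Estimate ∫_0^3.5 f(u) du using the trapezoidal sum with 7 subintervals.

Δu = 0.5.
T_7 = (0.5/2)·[(-3) + 2·(-3.5) + 2·(-3) + 2·(-1.5) + 2·1 + 2·4.5 + 2·9 + 14.5] = 6.125.

6.125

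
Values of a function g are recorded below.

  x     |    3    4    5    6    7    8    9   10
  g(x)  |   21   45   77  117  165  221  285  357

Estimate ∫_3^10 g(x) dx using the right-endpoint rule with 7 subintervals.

1267

Δx = 1.
Sum = 1·[45 + 77 + 117 + 165 + 221 + 285 + 357] = 1267.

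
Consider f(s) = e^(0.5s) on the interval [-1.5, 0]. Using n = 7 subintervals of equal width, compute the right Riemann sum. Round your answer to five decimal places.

Δs = (0 − (-1.5))/7 = 3/14.
Right endpoints: -9/7, -15/14, -6/7, -9/14, -3/7, -3/14, 0.
f(-9/7) ≈ 0.52579, f(-15/14) ≈ 0.58525, f(-6/7) ≈ 0.65144, f(-9/14) ≈ 0.72511, f(-3/7) ≈ 0.80712, f(-3/14) ≈ 0.89840, f(0) ≈ 1.00000.
Sum = Δs · [f(-9/7) + f(-15/14) + f(-6/7) + ...].
Sum ≈ 1.11281.

1.11281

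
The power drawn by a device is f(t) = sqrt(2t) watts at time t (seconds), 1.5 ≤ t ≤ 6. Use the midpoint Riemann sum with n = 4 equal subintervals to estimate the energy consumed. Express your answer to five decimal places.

Δt = (6 − 1.5)/4 = 1.125.
Midpoints: 2.0625, 3.1875, 4.3125, 5.4375.
f(2.0625) ≈ 2.03101, f(3.1875) ≈ 2.52488, f(4.3125) ≈ 2.93684, f(5.4375) ≈ 3.29773.
Sum = Δt · [f(2.0625) + f(3.1875) + f(4.3125) + f(5.4375)].
Sum ≈ 12.13925.

12.13925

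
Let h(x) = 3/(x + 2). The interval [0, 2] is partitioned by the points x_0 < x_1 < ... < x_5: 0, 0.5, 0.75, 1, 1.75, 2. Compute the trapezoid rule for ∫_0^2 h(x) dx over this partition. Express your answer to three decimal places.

2.091

Subinterval widths: 0.5, 0.25, 0.25, 0.75, 0.25.
h(0) = 1.5, h(0.5) = 1.2, h(0.75) = 12/11, h(1) = 1, h(1.75) = 0.8, h(2) = 0.75.
On each subinterval the trapezoid contributes (Δx_i/2)·[h(x_{i-1}) + h(x_i)].
Sum ≈ 2.091.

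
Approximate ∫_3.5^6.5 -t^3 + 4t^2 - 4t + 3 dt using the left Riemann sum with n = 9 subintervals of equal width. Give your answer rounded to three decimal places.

Δt = (6.5 − 3.5)/9 = 1/3.
Left endpoints: 3.5, 23/6, 25/6, 4.5, 29/6, 31/6, 5.5, 35/6, 37/6.
f(3.5) = -4.875, f(23/6) = -2135/216, f(25/6) = -3577/216, f(4.5) = -25.125, f(29/6) = -7733/216, f(31/6) = -10543/216, f(5.5) = -64.375, f(35/6) = -17867/216, f(37/6) = -22477/216.
Sum = Δt · [f(3.5) + f(23/6) + f(25/6) + ...].
Sum ≈ -130.736.

-130.736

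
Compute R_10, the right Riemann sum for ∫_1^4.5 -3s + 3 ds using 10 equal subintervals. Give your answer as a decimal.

Δs = (4.5 − 1)/10 = 0.35.
Right endpoints: 1.35, 1.7, 2.05, 2.4, 2.75, 3.1, 3.45, 3.8, 4.15, 4.5.
f(1.35) = -1.05, f(1.7) = -2.1, f(2.05) = -3.15, f(2.4) = -4.2, f(2.75) = -5.25, f(3.1) = -6.3, f(3.45) = -7.35, f(3.8) = -8.4, f(4.15) = -9.45, f(4.5) = -10.5.
Sum = Δs · [f(1.35) + f(1.7) + f(2.05) + ...].
Sum = -20.2125.

-20.2125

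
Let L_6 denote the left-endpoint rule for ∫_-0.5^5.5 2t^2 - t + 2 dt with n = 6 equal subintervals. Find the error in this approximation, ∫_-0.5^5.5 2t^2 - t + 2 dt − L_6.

25

Exact integral: ∫_-0.5^5.5 f(t) dt = 108.
L_6 = 83.
Error = 108 − 83 = 25.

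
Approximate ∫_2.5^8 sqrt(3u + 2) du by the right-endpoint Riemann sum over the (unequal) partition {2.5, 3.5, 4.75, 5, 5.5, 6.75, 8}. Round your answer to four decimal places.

24.0258

Subinterval widths: 1, 1.25, 0.25, 0.5, 1.25, 1.25.
Right endpoints: 3.5, 4.75, 5, 5.5, 6.75, 8.
f(3.5) ≈ 3.5355, f(4.75) ≈ 4.0311, f(5) ≈ 4.1231, f(5.5) ≈ 4.3012, f(6.75) ≈ 4.7170, f(8) ≈ 5.0990.
Sum = Σ Δu_i · f(u_i).
Sum ≈ 24.0258.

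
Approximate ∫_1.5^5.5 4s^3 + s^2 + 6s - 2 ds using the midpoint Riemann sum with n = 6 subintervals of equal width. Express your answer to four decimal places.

1033.9630

Δs = (5.5 − 1.5)/6 = 2/3.
Midpoints: 11/6, 2.5, 19/6, 23/6, 4.5, 31/6.
f(11/6) = 3997/108, f(2.5) = 81.75, f(19/6) = 16637/108, f(23/6) = 28189/108, f(4.5) = 409.75, f(31/6) = 65597/108.
Sum = Δs · [f(11/6) + f(2.5) + f(19/6) + ...].
Sum ≈ 1033.9630.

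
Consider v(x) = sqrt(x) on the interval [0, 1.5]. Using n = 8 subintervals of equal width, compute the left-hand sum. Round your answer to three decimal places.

1.094

Δx = (1.5 − 0)/8 = 0.1875.
Left endpoints: 0, 0.1875, 0.375, 0.5625, 0.75, 0.9375, 1.125, 1.3125.
v(0) ≈ 0.000, v(0.1875) ≈ 0.433, v(0.375) ≈ 0.612, v(0.5625) ≈ 0.750, v(0.75) ≈ 0.866, v(0.9375) ≈ 0.968, v(1.125) ≈ 1.061, v(1.3125) ≈ 1.146.
Sum = Δx · [v(0) + v(0.1875) + v(0.375) + ...].
Sum ≈ 1.094.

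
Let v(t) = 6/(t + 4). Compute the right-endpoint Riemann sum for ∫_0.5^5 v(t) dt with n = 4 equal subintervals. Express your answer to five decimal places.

3.80714

Δt = (5 − 0.5)/4 = 1.125.
Right endpoints: 1.625, 2.75, 3.875, 5.
v(1.625) = 16/15, v(2.75) = 8/9, v(3.875) = 16/21, v(5) = 2/3.
Sum = Δt · [v(1.625) + v(2.75) + v(3.875) + v(5)].
Sum ≈ 3.80714.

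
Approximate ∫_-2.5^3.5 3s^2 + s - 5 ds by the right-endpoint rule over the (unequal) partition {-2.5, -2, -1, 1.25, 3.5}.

80.921875

Subinterval widths: 0.5, 1, 2.25, 2.25.
Right endpoints: -2, -1, 1.25, 3.5.
f(-2) = 5, f(-1) = -3, f(1.25) = 0.9375, f(3.5) = 35.25.
Sum = Σ Δs_i · f(s_i).
Sum = 80.921875.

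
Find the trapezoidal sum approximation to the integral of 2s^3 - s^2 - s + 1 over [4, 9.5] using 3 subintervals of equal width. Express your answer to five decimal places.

Δs = (9.5 − 4)/3 = 11/6.
f(4) = 109, f(35/6) = 19339/54, f(23/3) = 22567/27, f(9.5) = 1616.
T_3 = (Δs/2)·[f(s_0) + 2f(s_1) + 2f(s_2) + f(s_3)].
Sum ≈ 3770.14815.

3770.14815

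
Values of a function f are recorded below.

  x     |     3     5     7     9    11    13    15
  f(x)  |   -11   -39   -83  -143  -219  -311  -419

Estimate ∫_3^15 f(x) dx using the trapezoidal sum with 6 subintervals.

-2020

Δx = 2.
T_6 = (2/2)·[(-11) + 2·(-39) + 2·(-83) + 2·(-143) + 2·(-219) + 2·(-311) + (-419)] = -2020.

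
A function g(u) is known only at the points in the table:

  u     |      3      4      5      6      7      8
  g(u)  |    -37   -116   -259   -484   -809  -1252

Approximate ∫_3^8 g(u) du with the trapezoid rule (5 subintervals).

Δu = 1.
T_5 = (1/2)·[(-37) + 2·(-116) + 2·(-259) + 2·(-484) + 2·(-809) + (-1252)] = -2312.5.

-2312.5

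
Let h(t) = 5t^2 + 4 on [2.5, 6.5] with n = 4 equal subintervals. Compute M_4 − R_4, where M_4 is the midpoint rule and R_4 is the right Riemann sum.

-95

M_4 = 446.
R_4 = 541.
M_4 − R_4 = -95.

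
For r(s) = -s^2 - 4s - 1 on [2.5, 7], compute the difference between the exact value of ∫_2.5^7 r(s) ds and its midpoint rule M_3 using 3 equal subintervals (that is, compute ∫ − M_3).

Exact integral: ∫_2.5^7 r(s) ds = -199.125.
M_3 = -198.28125.
Error = -199.125 − (-198.28125) = -0.84375.

-0.84375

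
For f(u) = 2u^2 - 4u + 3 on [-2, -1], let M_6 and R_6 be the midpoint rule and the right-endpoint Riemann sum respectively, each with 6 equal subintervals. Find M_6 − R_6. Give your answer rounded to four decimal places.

0.8194

M_6 ≈ 13.662037.
R_6 ≈ 12.842593.
M_6 − R_6 ≈ 0.8194.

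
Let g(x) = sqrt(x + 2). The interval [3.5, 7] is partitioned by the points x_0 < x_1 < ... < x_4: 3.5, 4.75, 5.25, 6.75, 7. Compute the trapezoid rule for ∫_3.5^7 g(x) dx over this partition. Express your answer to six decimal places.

Subinterval widths: 1.25, 0.5, 1.5, 0.25.
g(3.5) ≈ 2.345208, g(4.75) ≈ 2.598076, g(5.25) ≈ 2.692582, g(6.75) ≈ 2.958040, g(7) ≈ 3.000000.
On each subinterval the trapezoid contributes (Δx_i/2)·[g(x_{i-1}) + g(x_i)].
Sum ≈ 9.394939.

9.394939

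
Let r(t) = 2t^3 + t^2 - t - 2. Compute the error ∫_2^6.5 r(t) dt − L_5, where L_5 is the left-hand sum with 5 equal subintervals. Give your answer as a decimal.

Exact integral: ∫_2^6.5 r(t) dt = 945.28125.
L_5 = 706.23.
Error = 945.28125 − 706.23 = 239.05125.

239.05125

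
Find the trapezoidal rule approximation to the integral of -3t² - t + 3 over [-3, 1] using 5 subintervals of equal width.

Δt = (1 − (-3))/5 = 0.8.
f(-3) = -21, f(-2.2) = -9.32, f(-1.4) = -1.48, f(-0.6) = 2.52, f(0.2) = 2.68, f(1) = -1.
T_5 = (Δt/2)·[f(t_0) + 2f(t_1) + ... + 2f(t_{4}) + f(t_5)].
Sum = -13.28.

-13.28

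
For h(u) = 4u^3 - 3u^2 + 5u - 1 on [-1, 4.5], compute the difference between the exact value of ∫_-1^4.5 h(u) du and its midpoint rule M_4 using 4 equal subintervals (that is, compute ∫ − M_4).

15.59765625

Exact integral: ∫_-1^4.5 h(u) du = 359.5625.
M_4 = 343.96484375.
Error = 359.5625 − 343.96484375 = 15.59765625.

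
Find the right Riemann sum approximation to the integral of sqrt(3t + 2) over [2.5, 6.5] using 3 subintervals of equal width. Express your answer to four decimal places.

Δt = (6.5 − 2.5)/3 = 4/3.
Right endpoints: 23/6, 31/6, 6.5.
f(23/6) ≈ 3.6742, f(31/6) ≈ 4.1833, f(6.5) ≈ 4.6368.
Sum = Δt · [f(23/6) + f(31/6) + f(6.5)].
Sum ≈ 16.6591.

16.6591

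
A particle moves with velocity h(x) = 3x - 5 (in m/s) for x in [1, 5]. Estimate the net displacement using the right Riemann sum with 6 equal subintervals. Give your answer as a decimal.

Δx = (5 − 1)/6 = 2/3.
Right endpoints: 5/3, 7/3, 3, 11/3, 13/3, 5.
h(5/3) = 0, h(7/3) = 2, h(3) = 4, h(11/3) = 6, h(13/3) = 8, h(5) = 10.
Sum = Δx · [h(5/3) + h(7/3) + h(3) + ...].
Sum = 20.

20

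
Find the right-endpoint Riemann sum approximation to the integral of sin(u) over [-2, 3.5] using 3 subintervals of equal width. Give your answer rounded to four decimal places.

0.8777

Δu = (3.5 − (-2))/3 = 11/6.
Right endpoints: -1/6, 5/3, 3.5.
f(-1/6) ≈ -0.1659, f(5/3) ≈ 0.9954, f(3.5) ≈ -0.3508.
Sum = Δu · [f(-1/6) + f(5/3) + f(3.5)].
Sum ≈ 0.8777.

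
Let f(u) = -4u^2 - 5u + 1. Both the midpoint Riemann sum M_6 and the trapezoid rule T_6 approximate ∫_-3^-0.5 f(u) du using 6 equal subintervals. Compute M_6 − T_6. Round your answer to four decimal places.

0.4340

M_6 ≈ -11.313657.
T_6 ≈ -11.747685.
M_6 − T_6 ≈ 0.4340.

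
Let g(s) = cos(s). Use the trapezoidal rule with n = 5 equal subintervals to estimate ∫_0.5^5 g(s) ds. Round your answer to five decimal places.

-1.33992

Δs = (5 − 0.5)/5 = 0.9.
g(0.5) ≈ 0.87758, g(1.4) ≈ 0.16997, g(2.3) ≈ -0.66628, g(3.2) ≈ -0.99829, g(4.1) ≈ -0.57482, g(5) ≈ 0.28366.
T_5 = (Δs/2)·[g(s_0) + 2g(s_1) + ... + 2g(s_{4}) + g(s_5)].
Sum ≈ -1.33992.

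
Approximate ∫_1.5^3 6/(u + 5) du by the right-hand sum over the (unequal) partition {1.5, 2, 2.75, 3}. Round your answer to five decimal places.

1.19672

Subinterval widths: 0.5, 0.75, 0.25.
Right endpoints: 2, 2.75, 3.
f(2) = 6/7, f(2.75) = 24/31, f(3) = 0.75.
Sum = Σ Δu_i · f(u_i).
Sum ≈ 1.19672.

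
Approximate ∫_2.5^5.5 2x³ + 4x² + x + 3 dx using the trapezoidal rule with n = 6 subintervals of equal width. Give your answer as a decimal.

663.5

Δx = (5.5 − 2.5)/6 = 0.5.
f(2.5) = 61.75, f(3) = 96, f(3.5) = 141.25, f(4) = 199, f(4.5) = 270.75, f(5) = 358, f(5.5) = 462.25.
T_6 = (Δx/2)·[f(x_0) + 2f(x_1) + ... + 2f(x_{5}) + f(x_6)].
Sum = 663.5.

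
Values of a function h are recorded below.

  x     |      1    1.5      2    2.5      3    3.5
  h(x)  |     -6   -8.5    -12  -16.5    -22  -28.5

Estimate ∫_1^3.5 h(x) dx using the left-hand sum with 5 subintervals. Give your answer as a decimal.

-32.5

Δx = 0.5.
Sum = 0.5·[(-6) + (-8.5) + (-12) + (-16.5) + (-22)] = -32.5.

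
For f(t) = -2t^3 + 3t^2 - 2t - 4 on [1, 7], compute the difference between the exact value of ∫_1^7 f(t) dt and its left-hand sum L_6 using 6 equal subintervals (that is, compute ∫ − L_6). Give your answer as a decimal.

-255

Exact integral: ∫_1^7 f(t) dt = -930.
L_6 = -675.
Error = -930 − (-675) = -255.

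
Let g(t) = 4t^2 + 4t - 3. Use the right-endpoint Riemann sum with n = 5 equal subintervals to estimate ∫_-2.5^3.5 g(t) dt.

106.56

Δt = (3.5 − (-2.5))/5 = 1.2.
Right endpoints: -1.3, -0.1, 1.1, 2.3, 3.5.
g(-1.3) = -1.44, g(-0.1) = -3.36, g(1.1) = 6.24, g(2.3) = 27.36, g(3.5) = 60.
Sum = Δt · [g(-1.3) + g(-0.1) + g(1.1) + g(2.3) + g(3.5)].
Sum = 106.56.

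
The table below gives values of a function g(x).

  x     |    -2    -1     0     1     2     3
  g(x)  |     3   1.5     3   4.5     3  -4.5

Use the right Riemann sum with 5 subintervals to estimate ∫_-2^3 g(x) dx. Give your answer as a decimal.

Δx = 1.
Sum = 1·[1.5 + 3 + 4.5 + 3 + (-4.5)] = 7.5.

7.5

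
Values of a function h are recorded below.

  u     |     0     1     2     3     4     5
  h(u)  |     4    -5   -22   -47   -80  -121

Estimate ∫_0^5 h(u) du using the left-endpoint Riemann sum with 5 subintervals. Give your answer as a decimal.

-150

Δu = 1.
Sum = 1·[4 + (-5) + (-22) + (-47) + (-80)] = -150.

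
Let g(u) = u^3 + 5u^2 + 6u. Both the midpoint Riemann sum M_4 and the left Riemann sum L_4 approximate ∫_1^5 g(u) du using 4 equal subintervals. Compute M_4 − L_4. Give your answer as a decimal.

M_4 = 430.
L_4 = 310.
M_4 − L_4 = 120.

120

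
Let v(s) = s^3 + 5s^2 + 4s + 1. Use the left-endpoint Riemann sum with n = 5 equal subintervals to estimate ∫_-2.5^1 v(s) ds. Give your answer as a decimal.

Δs = (1 − (-2.5))/5 = 0.7.
Left endpoints: -2.5, -1.8, -1.1, -0.4, 0.3.
v(-2.5) = 6.625, v(-1.8) = 4.168, v(-1.1) = 1.319, v(-0.4) = 0.136, v(0.3) = 2.677.
Sum = Δs · [v(-2.5) + v(-1.8) + v(-1.1) + v(-0.4) + v(0.3)].
Sum = 10.4475.

10.4475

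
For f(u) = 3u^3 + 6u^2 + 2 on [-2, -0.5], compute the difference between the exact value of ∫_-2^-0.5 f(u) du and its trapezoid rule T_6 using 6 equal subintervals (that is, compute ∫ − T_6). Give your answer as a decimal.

Exact integral: ∫_-2^-0.5 f(u) du = 6.796875.
T_6 = 6.71484375.
Error = 6.796875 − 6.71484375 = 0.08203125.

0.08203125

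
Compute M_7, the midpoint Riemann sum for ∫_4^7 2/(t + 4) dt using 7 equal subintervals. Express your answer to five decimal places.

0.63679

Δt = (7 − 4)/7 = 3/7.
Midpoints: 59/14, 65/14, 71/14, 5.5, 83/14, 89/14, 95/14.
f(59/14) = 28/115, f(65/14) = 28/121, f(71/14) = 28/127, f(5.5) = 4/19, f(83/14) = 28/139, f(89/14) = 28/145, f(95/14) = 28/151.
Sum = Δt · [f(59/14) + f(65/14) + f(71/14) + ...].
Sum ≈ 0.63679.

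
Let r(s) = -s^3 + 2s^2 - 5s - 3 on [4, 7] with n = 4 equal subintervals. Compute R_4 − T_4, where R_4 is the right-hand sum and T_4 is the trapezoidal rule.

R_4 = -531.328125.
T_4 = -445.828125.
R_4 − T_4 = -85.5.

-85.5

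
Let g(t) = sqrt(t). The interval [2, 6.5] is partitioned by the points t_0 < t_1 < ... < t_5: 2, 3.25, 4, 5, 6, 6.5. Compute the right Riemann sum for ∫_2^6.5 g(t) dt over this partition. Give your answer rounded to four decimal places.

Subinterval widths: 1.25, 0.75, 1, 1, 0.5.
Right endpoints: 3.25, 4, 5, 6, 6.5.
g(3.25) ≈ 1.8028, g(4) ≈ 2.0000, g(5) ≈ 2.2361, g(6) ≈ 2.4495, g(6.5) ≈ 2.5495.
Sum = Σ Δt_i · g(t_i).
Sum ≈ 9.7138.

9.7138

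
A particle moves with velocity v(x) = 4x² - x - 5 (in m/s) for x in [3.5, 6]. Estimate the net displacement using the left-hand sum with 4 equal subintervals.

178.203125

Δx = (6 − 3.5)/4 = 0.625.
Left endpoints: 3.5, 4.125, 4.75, 5.375.
v(3.5) = 40.5, v(4.125) = 58.9375, v(4.75) = 80.5, v(5.375) = 105.1875.
Sum = Δx · [v(3.5) + v(4.125) + v(4.75) + v(5.375)].
Sum = 178.203125.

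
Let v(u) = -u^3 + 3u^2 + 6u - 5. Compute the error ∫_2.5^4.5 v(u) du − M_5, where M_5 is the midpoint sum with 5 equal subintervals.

Exact integral: ∫_2.5^4.5 v(u) du = 14.75.
M_5 = 14.95.
Error = 14.75 − 14.95 = -0.2.

-0.2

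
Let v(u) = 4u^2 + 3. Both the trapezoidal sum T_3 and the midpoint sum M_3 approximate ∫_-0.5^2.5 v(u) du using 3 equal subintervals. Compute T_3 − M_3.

T_3 = 32.
M_3 = 29.
T_3 − M_3 = 3.

3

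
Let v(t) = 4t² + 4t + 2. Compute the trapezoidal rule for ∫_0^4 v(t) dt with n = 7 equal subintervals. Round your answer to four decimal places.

Δt = (4 − 0)/7 = 4/7.
v(0) = 2, v(4/7) = 274/49, v(8/7) = 578/49, v(12/7) = 1010/49, v(16/7) = 1570/49, v(20/7) = 2258/49, v(24/7) = 3074/49, v(4) = 82.
T_7 = (Δt/2)·[v(t_0) + 2v(t_1) + ... + 2v(t_{6}) + v(t_7)].
Sum ≈ 126.2041.

126.2041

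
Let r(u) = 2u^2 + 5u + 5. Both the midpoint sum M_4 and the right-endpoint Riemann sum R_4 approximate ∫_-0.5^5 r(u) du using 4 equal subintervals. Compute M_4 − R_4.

M_4 = 171.05859375.
R_4 = 229.1953125.
M_4 − R_4 = -58.13671875.

-58.13671875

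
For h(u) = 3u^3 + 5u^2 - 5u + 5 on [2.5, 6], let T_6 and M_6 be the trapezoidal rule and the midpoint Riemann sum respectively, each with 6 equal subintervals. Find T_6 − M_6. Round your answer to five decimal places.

12.87739

T_6 ≈ 1228.3713831.
M_6 ≈ 1215.4939959.
T_6 − M_6 ≈ 12.87739.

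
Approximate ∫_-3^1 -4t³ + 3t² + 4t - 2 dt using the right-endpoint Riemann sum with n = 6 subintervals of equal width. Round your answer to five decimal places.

48.44444

Δt = (1 − (-3))/6 = 2/3.
Right endpoints: -7/3, -5/3, -1, -1/3, 1/3, 1.
f(-7/3) = 1507/27, f(-5/3) = 491/27, f(-1) = 1, f(-1/3) = -77/27, f(1/3) = -13/27, f(1) = 1.
Sum = Δt · [f(-7/3) + f(-5/3) + f(-1) + ...].
Sum ≈ 48.44444.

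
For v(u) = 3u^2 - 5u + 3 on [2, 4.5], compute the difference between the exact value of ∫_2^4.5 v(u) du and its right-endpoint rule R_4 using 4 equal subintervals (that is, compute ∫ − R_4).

Exact integral: ∫_2^4.5 v(u) du = 50.
R_4 = 61.81640625.
Error = 50 − 61.81640625 = -11.81640625.

-11.81640625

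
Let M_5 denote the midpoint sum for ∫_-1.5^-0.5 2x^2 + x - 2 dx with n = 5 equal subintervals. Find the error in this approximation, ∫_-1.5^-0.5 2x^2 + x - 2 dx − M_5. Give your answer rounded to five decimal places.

Exact integral: ∫_-1.5^-0.5 f(x) dx ≈ -0.8333333.
M_5 = -0.84.
Error ≈ -0.8333333 − (-0.84) ≈ 0.00667.

0.00667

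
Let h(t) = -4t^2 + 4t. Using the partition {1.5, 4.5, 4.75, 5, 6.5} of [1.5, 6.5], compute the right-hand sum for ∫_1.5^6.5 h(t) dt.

Subinterval widths: 3, 0.25, 0.25, 1.5.
Right endpoints: 4.5, 4.75, 5, 6.5.
h(4.5) = -63, h(4.75) = -71.25, h(5) = -80, h(6.5) = -143.
Sum = Σ Δt_i · h(t_i).
Sum = -441.3125.

-441.3125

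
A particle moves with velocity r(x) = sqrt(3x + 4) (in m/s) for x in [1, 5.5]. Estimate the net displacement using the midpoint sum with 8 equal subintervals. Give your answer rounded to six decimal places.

16.513640

Δx = (5.5 − 1)/8 = 0.5625.
Midpoints: 1.28125, 1.84375, 2.40625, 2.96875, 3.53125, 4.09375, 4.65625, 5.21875.
r(1.28125) ≈ 2.800670, r(1.84375) ≈ 3.087272, r(2.40625) ≈ 3.349440, r(2.96875) ≈ 3.592527, r(3.53125) ≈ 3.820177, r(4.09375) ≈ 4.035003, r(4.65625) ≈ 4.238956, r(5.21875) ≈ 4.433537.
Sum = Δx · [r(1.28125) + r(1.84375) + r(2.40625) + ...].
Sum ≈ 16.513640.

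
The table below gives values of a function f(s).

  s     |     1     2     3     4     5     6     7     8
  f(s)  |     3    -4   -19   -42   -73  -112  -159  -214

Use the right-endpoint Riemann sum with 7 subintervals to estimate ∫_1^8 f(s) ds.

Δs = 1.
Sum = 1·[(-4) + (-19) + (-42) + (-73) + (-112) + (-159) + (-214)] = -623.

-623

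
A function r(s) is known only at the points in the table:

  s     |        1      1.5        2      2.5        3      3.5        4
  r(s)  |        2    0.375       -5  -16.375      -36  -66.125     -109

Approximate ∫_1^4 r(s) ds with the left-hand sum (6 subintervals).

Δs = 0.5.
Sum = 0.5·[2 + 0.375 + (-5) + (-16.375) + (-36) + (-66.125)] = -60.5625.

-60.5625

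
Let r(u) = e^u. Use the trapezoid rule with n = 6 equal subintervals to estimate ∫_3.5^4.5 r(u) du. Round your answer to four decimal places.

57.0333

Δu = (4.5 − 3.5)/6 = 1/6.
r(3.5) ≈ 33.1155, r(11/3) ≈ 39.1213, r(23/6) ≈ 46.2163, r(4) ≈ 54.5982, r(25/6) ≈ 64.5001, r(13/3) ≈ 76.1979, r(4.5) ≈ 90.0171.
T_6 = (Δu/2)·[r(u_0) + 2r(u_1) + ... + 2r(u_{5}) + r(u_6)].
Sum ≈ 57.0333.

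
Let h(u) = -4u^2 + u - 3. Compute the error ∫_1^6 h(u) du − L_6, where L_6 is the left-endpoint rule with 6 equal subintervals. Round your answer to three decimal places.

-53.935

Exact integral: ∫_1^6 h(u) du ≈ -284.16667.
L_6 ≈ -230.23148.
Error ≈ -284.16667 − (-230.23148) ≈ -53.935.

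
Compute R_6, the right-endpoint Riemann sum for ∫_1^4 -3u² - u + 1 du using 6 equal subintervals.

-79.875

Δu = (4 − 1)/6 = 0.5.
Right endpoints: 1.5, 2, 2.5, 3, 3.5, 4.
f(1.5) = -7.25, f(2) = -13, f(2.5) = -20.25, f(3) = -29, f(3.5) = -39.25, f(4) = -51.
Sum = Δu · [f(1.5) + f(2) + f(2.5) + ...].
Sum = -79.875.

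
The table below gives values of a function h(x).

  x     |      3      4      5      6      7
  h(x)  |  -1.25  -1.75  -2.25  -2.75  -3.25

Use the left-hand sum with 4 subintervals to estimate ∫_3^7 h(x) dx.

-8

Δx = 1.
Sum = 1·[(-1.25) + (-1.75) + (-2.25) + (-2.75)] = -8.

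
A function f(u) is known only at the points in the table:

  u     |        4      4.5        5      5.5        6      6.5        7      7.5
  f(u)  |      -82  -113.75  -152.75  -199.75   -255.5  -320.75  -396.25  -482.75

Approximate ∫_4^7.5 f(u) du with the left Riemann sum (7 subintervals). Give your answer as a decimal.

-760.375

Δu = 0.5.
Sum = 0.5·[(-82) + (-113.75) + (-152.75) + (-199.75) + (-255.5) + (-320.75) + (-396.25)] = -760.375.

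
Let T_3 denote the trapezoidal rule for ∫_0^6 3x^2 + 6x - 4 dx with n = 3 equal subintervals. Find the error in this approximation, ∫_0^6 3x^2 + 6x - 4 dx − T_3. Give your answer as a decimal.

-12

Exact integral: ∫_0^6 f(x) dx = 300.
T_3 = 312.
Error = 300 − 312 = -12.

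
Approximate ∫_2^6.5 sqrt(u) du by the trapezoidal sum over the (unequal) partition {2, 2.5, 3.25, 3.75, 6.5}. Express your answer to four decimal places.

9.1209

Subinterval widths: 0.5, 0.75, 0.5, 2.75.
f(2) ≈ 1.4142, f(2.5) ≈ 1.5811, f(3.25) ≈ 1.8028, f(3.75) ≈ 1.9365, f(6.5) ≈ 2.5495.
On each subinterval the trapezoid contributes (Δu_i/2)·[f(u_{i-1}) + f(u_i)].
Sum ≈ 9.1209.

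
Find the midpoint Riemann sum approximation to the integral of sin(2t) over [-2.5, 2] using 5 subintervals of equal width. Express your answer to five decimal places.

0.53846

Δt = (2 − (-2.5))/5 = 0.9.
Midpoints: -2.05, -1.15, -0.25, 0.65, 1.55.
f(-2.05) ≈ 0.81828, f(-1.15) ≈ -0.74571, f(-0.25) ≈ -0.47943, f(0.65) ≈ 0.96356, f(1.55) ≈ 0.04158.
Sum = Δt · [f(-2.05) + f(-1.15) + f(-0.25) + f(0.65) + f(1.55)].
Sum ≈ 0.53846.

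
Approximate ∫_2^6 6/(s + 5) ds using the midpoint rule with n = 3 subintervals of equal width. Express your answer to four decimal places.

2.7066

Δs = (6 − 2)/3 = 4/3.
Midpoints: 8/3, 4, 16/3.
f(8/3) = 18/23, f(4) = 2/3, f(16/3) = 18/31.
Sum = Δs · [f(8/3) + f(4) + f(16/3)].
Sum ≈ 2.7066.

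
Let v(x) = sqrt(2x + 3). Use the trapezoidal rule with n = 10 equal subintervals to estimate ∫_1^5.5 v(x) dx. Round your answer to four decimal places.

Δx = (5.5 − 1)/10 = 0.45.
v(1) ≈ 2.2361, v(1.45) ≈ 2.4290, v(1.9) ≈ 2.6077, v(2.35) ≈ 2.7749, v(2.8) ≈ 2.9326, v(3.25) ≈ 3.0822, v(3.7) ≈ 3.2249, v(4.15) ≈ 3.3615, v(4.6) ≈ 3.4928, v(5.05) ≈ 3.6194, v(5.5) ≈ 3.7417.
T_10 = (Δx/2)·[v(x_0) + 2v(x_1) + ... + 2v(x_{9}) + v(x_10)].
Sum ≈ 13.7313.

13.7313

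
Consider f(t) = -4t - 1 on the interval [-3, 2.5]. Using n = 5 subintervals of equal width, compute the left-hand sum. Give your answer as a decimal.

12.1

Δt = (2.5 − (-3))/5 = 1.1.
Left endpoints: -3, -1.9, -0.8, 0.3, 1.4.
f(-3) = 11, f(-1.9) = 6.6, f(-0.8) = 2.2, f(0.3) = -2.2, f(1.4) = -6.6.
Sum = Δt · [f(-3) + f(-1.9) + f(-0.8) + f(0.3) + f(1.4)].
Sum = 12.1.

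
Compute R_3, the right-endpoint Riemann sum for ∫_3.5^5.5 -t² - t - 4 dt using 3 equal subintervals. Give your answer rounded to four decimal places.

Δt = (5.5 − 3.5)/3 = 2/3.
Right endpoints: 25/6, 29/6, 5.5.
f(25/6) = -919/36, f(29/6) = -1159/36, f(5.5) = -39.75.
Sum = Δt · [f(25/6) + f(29/6) + f(5.5)].
Sum ≈ -64.9815.

-64.9815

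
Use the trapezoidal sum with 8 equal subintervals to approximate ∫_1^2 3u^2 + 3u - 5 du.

Δu = (2 − 1)/8 = 0.125.
f(1) = 1, f(1.125) = 2.171875, f(1.25) = 3.4375, f(1.375) = 4.796875, f(1.5) = 6.25, f(1.625) = 7.796875, f(1.75) = 9.4375, f(1.875) = 11.171875, f(2) = 13.
T_8 = (Δu/2)·[f(u_0) + 2f(u_1) + ... + 2f(u_{7}) + f(u_8)].
Sum = 6.5078125.

6.5078125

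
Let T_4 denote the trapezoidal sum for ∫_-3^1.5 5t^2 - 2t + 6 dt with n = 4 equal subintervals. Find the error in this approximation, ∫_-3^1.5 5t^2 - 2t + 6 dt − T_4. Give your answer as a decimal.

Exact integral: ∫_-3^1.5 f(t) dt = 84.375.
T_4 = 89.12109375.
Error = 84.375 − 89.12109375 = -4.74609375.

-4.74609375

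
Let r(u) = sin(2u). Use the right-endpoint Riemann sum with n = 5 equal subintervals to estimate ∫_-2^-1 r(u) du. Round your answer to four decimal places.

-0.2838

Δu = (-1 − (-2))/5 = 0.2.
Right endpoints: -1.8, -1.6, -1.4, -1.2, -1.
r(-1.8) ≈ 0.4425, r(-1.6) ≈ 0.0584, r(-1.4) ≈ -0.3350, r(-1.2) ≈ -0.6755, r(-1) ≈ -0.9093.
Sum = Δu · [r(-1.8) + r(-1.6) + r(-1.4) + r(-1.2) + r(-1)].
Sum ≈ -0.2838.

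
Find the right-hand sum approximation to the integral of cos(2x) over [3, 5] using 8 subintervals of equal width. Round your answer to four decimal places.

-0.3544

Δx = (5 − 3)/8 = 0.25.
Right endpoints: 3.25, 3.5, 3.75, 4, 4.25, 4.5, 4.75, 5.
f(3.25) ≈ 0.9766, f(3.5) ≈ 0.7539, f(3.75) ≈ 0.3466, f(4) ≈ -0.1455, f(4.25) ≈ -0.6020, f(4.5) ≈ -0.9111, f(4.75) ≈ -0.9972, f(5) ≈ -0.8391.
Sum = Δx · [f(3.25) + f(3.5) + f(3.75) + ...].
Sum ≈ -0.3544.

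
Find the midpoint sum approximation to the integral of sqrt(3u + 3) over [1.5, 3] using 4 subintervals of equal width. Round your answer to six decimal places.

Δu = (3 − 1.5)/4 = 0.375.
Midpoints: 1.6875, 2.0625, 2.4375, 2.8125.
f(1.6875) ≈ 2.839454, f(2.0625) ≈ 3.031089, f(2.4375) ≈ 3.211308, f(2.8125) ≈ 3.381937.
Sum = Δu · [f(1.6875) + f(2.0625) + f(2.4375) + f(2.8125)].
Sum ≈ 4.673921.

4.673921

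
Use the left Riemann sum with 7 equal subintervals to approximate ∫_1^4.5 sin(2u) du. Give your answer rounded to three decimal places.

0.351

Δu = (4.5 − 1)/7 = 0.5.
Left endpoints: 1, 1.5, 2, 2.5, 3, 3.5, 4.
f(1) ≈ 0.909, f(1.5) ≈ 0.141, f(2) ≈ -0.757, f(2.5) ≈ -0.959, f(3) ≈ -0.279, f(3.5) ≈ 0.657, f(4) ≈ 0.989.
Sum = Δu · [f(1) + f(1.5) + f(2) + ...].
Sum ≈ 0.351.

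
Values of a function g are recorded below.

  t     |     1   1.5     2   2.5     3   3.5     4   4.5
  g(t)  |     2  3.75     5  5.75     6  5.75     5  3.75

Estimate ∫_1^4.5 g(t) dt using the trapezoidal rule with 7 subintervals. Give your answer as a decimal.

17.0625

Δt = 0.5.
T_7 = (0.5/2)·[2 + 2·3.75 + 2·5 + 2·5.75 + 2·6 + 2·5.75 + 2·5 + 3.75] = 17.0625.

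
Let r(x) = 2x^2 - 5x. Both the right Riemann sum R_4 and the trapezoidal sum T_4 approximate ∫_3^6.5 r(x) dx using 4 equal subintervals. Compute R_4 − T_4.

21.4375

R_4 = 104.2890625.
T_4 = 82.8515625.
R_4 − T_4 = 21.4375.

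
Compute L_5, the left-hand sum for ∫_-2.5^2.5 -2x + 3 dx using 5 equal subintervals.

Δx = (2.5 − (-2.5))/5 = 1.
Left endpoints: -2.5, -1.5, -0.5, 0.5, 1.5.
f(-2.5) = 8, f(-1.5) = 6, f(-0.5) = 4, f(0.5) = 2, f(1.5) = 0.
Sum = Δx · [f(-2.5) + f(-1.5) + f(-0.5) + f(0.5) + f(1.5)].
Sum = 20.

20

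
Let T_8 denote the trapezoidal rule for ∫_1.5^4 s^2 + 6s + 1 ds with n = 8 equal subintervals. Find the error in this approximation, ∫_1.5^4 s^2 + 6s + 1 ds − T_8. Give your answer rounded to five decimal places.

Exact integral: ∫_1.5^4 f(s) ds ≈ 63.9583333.
T_8 ≈ 63.9990234.
Error ≈ 63.9583333 − 63.9990234 ≈ -0.04069.

-0.04069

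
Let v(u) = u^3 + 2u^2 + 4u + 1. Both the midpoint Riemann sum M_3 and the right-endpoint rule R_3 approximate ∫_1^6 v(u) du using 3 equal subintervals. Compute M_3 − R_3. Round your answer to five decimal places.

-297.56944

M_3 ≈ 527.6157407.
R_3 ≈ 825.1851852.
M_3 − R_3 ≈ -297.56944.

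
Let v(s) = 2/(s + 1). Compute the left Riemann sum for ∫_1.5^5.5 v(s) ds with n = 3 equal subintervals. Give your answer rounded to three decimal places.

Δs = (5.5 − 1.5)/3 = 4/3.
Left endpoints: 1.5, 17/6, 25/6.
v(1.5) = 0.8, v(17/6) = 12/23, v(25/6) = 12/31.
Sum = Δs · [v(1.5) + v(17/6) + v(25/6)].
Sum ≈ 2.278.

2.278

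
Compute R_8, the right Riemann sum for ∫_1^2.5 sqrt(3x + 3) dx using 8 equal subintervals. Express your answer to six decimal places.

4.368585

Δx = (2.5 − 1)/8 = 0.1875.
Right endpoints: 1.1875, 1.375, 1.5625, 1.75, 1.9375, 2.125, 2.3125, 2.5.
f(1.1875) ≈ 2.561738, f(1.375) ≈ 2.669270, f(1.5625) ≈ 2.772634, f(1.75) ≈ 2.872281, f(1.9375) ≈ 2.968586, f(2.125) ≈ 3.061862, f(2.3125) ≈ 3.152380, f(2.5) ≈ 3.240370.
Sum = Δx · [f(1.1875) + f(1.375) + f(1.5625) + ...].
Sum ≈ 4.368585.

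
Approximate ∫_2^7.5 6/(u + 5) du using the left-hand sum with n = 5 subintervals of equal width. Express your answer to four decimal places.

Δu = (7.5 − 2)/5 = 1.1.
Left endpoints: 2, 3.1, 4.2, 5.3, 6.4.
f(2) = 6/7, f(3.1) = 20/27, f(4.2) = 15/23, f(5.3) = 60/103, f(6.4) = 10/19.
Sum = Δu · [f(2) + f(3.1) + f(4.2) + f(5.3) + f(6.4)].
Sum ≈ 3.6948.

3.6948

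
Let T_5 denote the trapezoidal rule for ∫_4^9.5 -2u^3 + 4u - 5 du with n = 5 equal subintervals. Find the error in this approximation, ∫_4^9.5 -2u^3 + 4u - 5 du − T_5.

44.92125

Exact integral: ∫_4^9.5 f(u) du = -3823.53125.
T_5 = -3868.4525.
Error = -3823.53125 − (-3868.4525) = 44.92125.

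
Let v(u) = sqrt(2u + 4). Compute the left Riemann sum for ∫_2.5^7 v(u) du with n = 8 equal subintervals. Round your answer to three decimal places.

Δu = (7 − 2.5)/8 = 0.5625.
Left endpoints: 2.5, 3.0625, 3.625, 4.1875, 4.75, 5.3125, 5.875, 6.4375.
v(2.5) ≈ 3.000, v(3.0625) ≈ 3.182, v(3.625) ≈ 3.354, v(4.1875) ≈ 3.518, v(4.75) ≈ 3.674, v(5.3125) ≈ 3.824, v(5.875) ≈ 3.969, v(6.4375) ≈ 4.108.
Sum = Δu · [v(2.5) + v(3.0625) + v(3.625) + ...].
Sum ≈ 16.104.

16.104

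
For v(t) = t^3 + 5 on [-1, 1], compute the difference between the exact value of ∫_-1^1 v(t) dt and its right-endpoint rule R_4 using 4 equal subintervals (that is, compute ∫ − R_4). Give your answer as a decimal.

Exact integral: ∫_-1^1 v(t) dt = 10.
R_4 = 10.5.
Error = 10 − 10.5 = -0.5.

-0.5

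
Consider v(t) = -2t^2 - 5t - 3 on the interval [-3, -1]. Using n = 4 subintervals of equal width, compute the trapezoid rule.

Δt = (-1 − (-3))/4 = 0.5.
v(-3) = -6, v(-2.5) = -3, v(-2) = -1, v(-1.5) = 0, v(-1) = 0.
T_4 = (Δt/2)·[v(t_0) + 2v(t_1) + 2v(t_2) + 2v(t_3) + v(t_4)].
Sum = -3.5.

-3.5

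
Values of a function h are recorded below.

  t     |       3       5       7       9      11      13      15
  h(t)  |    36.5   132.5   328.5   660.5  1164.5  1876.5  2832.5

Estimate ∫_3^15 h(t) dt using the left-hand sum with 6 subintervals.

Δt = 2.
Sum = 2·[36.5 + 132.5 + 328.5 + 660.5 + 1164.5 + 1876.5] = 8398.

8398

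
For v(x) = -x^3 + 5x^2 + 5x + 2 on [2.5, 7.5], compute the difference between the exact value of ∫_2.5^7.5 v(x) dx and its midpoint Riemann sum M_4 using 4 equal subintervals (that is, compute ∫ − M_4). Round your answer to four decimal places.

Exact integral: ∫_2.5^7.5 v(x) dx ≈ 30.833333.
M_4 = 37.34375.
Error ≈ 30.833333 − 37.34375 ≈ -6.5104.

-6.5104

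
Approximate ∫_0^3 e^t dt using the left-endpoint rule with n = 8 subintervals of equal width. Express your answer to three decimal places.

Δt = (3 − 0)/8 = 0.375.
Left endpoints: 0, 0.375, 0.75, 1.125, 1.5, 1.875, 2.25, 2.625.
f(0) ≈ 1.000, f(0.375) ≈ 1.455, f(0.75) ≈ 2.117, f(1.125) ≈ 3.080, f(1.5) ≈ 4.482, f(1.875) ≈ 6.521, f(2.25) ≈ 9.488, f(2.625) ≈ 13.805.
Sum = Δt · [f(0) + f(0.375) + f(0.75) + ...].
Sum ≈ 15.730.

15.730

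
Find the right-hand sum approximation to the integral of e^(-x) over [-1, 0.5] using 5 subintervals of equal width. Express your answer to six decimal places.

1.810803

Δx = (0.5 − (-1))/5 = 0.3.
Right endpoints: -0.7, -0.4, -0.1, 0.2, 0.5.
f(-0.7) ≈ 2.013753, f(-0.4) ≈ 1.491825, f(-0.1) ≈ 1.105171, f(0.2) ≈ 0.818731, f(0.5) ≈ 0.606531.
Sum = Δx · [f(-0.7) + f(-0.4) + f(-0.1) + f(0.2) + f(0.5)].
Sum ≈ 1.810803.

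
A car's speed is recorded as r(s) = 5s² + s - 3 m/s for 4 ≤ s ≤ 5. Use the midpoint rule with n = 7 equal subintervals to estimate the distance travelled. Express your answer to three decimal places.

Δs = (5 − 4)/7 = 1/7.
Midpoints: 57/14, 59/14, 61/14, 4.5, 65/14, 67/14, 69/14.
r(57/14) = 16455/196, r(59/14) = 17643/196, r(61/14) = 18871/196, r(4.5) = 102.75, r(65/14) = 21447/196, r(67/14) = 22795/196, r(69/14) = 24183/196.
Sum = Δs · [r(57/14) + r(59/14) + r(61/14) + ...].
Sum ≈ 103.158.

103.158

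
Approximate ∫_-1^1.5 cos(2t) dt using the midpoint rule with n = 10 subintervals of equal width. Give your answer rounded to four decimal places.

0.5307

Δt = (1.5 − (-1))/10 = 0.25.
Midpoints: -0.875, -0.625, -0.375, -0.125, 0.125, 0.375, 0.625, 0.875, 1.125, 1.375.
f(-0.875) ≈ -0.1782, f(-0.625) ≈ 0.3153, f(-0.375) ≈ 0.7317, f(-0.125) ≈ 0.9689, f(0.125) ≈ 0.9689, f(0.375) ≈ 0.7317, f(0.625) ≈ 0.3153, f(0.875) ≈ -0.1782, f(1.125) ≈ -0.6282, f(1.375) ≈ -0.9243.
Sum = Δt · [f(-0.875) + f(-0.625) + f(-0.375) + ...].
Sum ≈ 0.5307.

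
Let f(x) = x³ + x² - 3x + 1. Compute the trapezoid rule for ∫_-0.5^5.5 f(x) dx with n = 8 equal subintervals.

Δx = (5.5 − (-0.5))/8 = 0.75.
f(-0.5) = 2.625, f(0.25) = 0.328125, f(1) = 0, f(1.75) = 4.171875, f(2.5) = 15.375, f(3.25) = 36.140625, f(4) = 69, f(4.75) = 116.484375, f(5.5) = 181.125.
T_8 = (Δx/2)·[f(x_0) + 2f(x_1) + ... + 2f(x_{7}) + f(x_8)].
Sum = 250.03125.

250.03125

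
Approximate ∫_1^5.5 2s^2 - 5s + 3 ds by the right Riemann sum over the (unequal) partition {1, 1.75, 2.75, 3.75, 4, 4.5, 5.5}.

67.28125

Subinterval widths: 0.75, 1, 1, 0.25, 0.5, 1.
Right endpoints: 1.75, 2.75, 3.75, 4, 4.5, 5.5.
f(1.75) = 0.375, f(2.75) = 4.375, f(3.75) = 12.375, f(4) = 15, f(4.5) = 21, f(5.5) = 36.
Sum = Σ Δs_i · f(s_i).
Sum = 67.28125.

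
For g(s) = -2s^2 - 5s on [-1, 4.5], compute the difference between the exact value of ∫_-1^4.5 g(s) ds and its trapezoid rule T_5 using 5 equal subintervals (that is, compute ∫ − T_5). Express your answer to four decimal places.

2.2183

Exact integral: ∫_-1^4.5 g(s) ds ≈ -109.541667.
T_5 = -111.76.
Error ≈ -109.541667 − (-111.76) ≈ 2.2183.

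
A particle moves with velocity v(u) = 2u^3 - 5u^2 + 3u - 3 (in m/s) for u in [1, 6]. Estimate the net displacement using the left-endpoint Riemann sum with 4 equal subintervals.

Δu = (6 − 1)/4 = 1.25.
Left endpoints: 1, 2.25, 3.5, 4.75.
v(1) = -3, v(2.25) = 1.21875, v(3.5) = 32, v(4.75) = 112.78125.
Sum = Δu · [v(1) + v(2.25) + v(3.5) + v(4.75)].
Sum = 178.75.

178.75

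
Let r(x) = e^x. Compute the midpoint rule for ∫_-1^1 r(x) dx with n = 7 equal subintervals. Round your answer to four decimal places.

2.3424

Δx = (1 − (-1))/7 = 2/7.
Midpoints: -6/7, -4/7, -2/7, 0, 2/7, 4/7, 6/7.
r(-6/7) ≈ 0.4244, r(-4/7) ≈ 0.5647, r(-2/7) ≈ 0.7515, r(0) ≈ 1.0000, r(2/7) ≈ 1.3307, r(4/7) ≈ 1.7708, r(6/7) ≈ 2.3564.
Sum = Δx · [r(-6/7) + r(-4/7) + r(-2/7) + ...].
Sum ≈ 2.3424.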